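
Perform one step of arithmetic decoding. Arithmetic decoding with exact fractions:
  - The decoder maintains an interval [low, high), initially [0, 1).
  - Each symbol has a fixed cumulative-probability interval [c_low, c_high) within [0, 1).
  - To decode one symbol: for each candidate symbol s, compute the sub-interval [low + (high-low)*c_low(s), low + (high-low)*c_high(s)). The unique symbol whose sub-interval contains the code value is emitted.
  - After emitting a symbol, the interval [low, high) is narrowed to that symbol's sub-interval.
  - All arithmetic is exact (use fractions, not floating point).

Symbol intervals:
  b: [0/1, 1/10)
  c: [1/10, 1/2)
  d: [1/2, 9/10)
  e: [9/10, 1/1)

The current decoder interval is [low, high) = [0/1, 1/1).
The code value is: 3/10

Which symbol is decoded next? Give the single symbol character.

Interval width = high − low = 1/1 − 0/1 = 1/1
Scaled code = (code − low) / width = (3/10 − 0/1) / 1/1 = 3/10
  b: [0/1, 1/10) 
  c: [1/10, 1/2) ← scaled code falls here ✓
  d: [1/2, 9/10) 
  e: [9/10, 1/1) 

Answer: c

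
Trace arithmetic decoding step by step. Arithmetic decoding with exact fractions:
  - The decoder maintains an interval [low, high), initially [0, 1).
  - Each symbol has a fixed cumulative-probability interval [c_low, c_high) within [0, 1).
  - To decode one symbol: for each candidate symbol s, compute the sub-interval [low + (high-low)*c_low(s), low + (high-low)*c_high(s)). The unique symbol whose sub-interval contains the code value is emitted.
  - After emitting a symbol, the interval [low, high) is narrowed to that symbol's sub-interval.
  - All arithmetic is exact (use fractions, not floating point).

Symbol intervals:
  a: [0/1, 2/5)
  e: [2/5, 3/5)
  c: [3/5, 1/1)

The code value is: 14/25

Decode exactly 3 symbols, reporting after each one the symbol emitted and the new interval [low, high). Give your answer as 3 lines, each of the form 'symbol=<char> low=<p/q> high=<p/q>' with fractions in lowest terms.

Answer: symbol=e low=2/5 high=3/5
symbol=c low=13/25 high=3/5
symbol=e low=69/125 high=71/125

Derivation:
Step 1: interval [0/1, 1/1), width = 1/1 - 0/1 = 1/1
  'a': [0/1 + 1/1*0/1, 0/1 + 1/1*2/5) = [0/1, 2/5)
  'e': [0/1 + 1/1*2/5, 0/1 + 1/1*3/5) = [2/5, 3/5) <- contains code 14/25
  'c': [0/1 + 1/1*3/5, 0/1 + 1/1*1/1) = [3/5, 1/1)
  emit 'e', narrow to [2/5, 3/5)
Step 2: interval [2/5, 3/5), width = 3/5 - 2/5 = 1/5
  'a': [2/5 + 1/5*0/1, 2/5 + 1/5*2/5) = [2/5, 12/25)
  'e': [2/5 + 1/5*2/5, 2/5 + 1/5*3/5) = [12/25, 13/25)
  'c': [2/5 + 1/5*3/5, 2/5 + 1/5*1/1) = [13/25, 3/5) <- contains code 14/25
  emit 'c', narrow to [13/25, 3/5)
Step 3: interval [13/25, 3/5), width = 3/5 - 13/25 = 2/25
  'a': [13/25 + 2/25*0/1, 13/25 + 2/25*2/5) = [13/25, 69/125)
  'e': [13/25 + 2/25*2/5, 13/25 + 2/25*3/5) = [69/125, 71/125) <- contains code 14/25
  'c': [13/25 + 2/25*3/5, 13/25 + 2/25*1/1) = [71/125, 3/5)
  emit 'e', narrow to [69/125, 71/125)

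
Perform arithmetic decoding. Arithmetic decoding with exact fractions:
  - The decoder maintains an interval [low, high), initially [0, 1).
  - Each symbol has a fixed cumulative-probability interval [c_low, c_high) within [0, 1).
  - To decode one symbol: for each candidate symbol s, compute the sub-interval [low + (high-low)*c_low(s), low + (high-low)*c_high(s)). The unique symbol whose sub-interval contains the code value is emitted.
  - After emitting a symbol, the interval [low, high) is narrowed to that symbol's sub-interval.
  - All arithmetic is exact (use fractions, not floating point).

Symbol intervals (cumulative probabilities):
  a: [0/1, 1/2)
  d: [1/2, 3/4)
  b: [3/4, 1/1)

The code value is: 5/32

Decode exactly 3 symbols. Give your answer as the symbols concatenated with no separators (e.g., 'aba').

Answer: aad

Derivation:
Step 1: interval [0/1, 1/1), width = 1/1 - 0/1 = 1/1
  'a': [0/1 + 1/1*0/1, 0/1 + 1/1*1/2) = [0/1, 1/2) <- contains code 5/32
  'd': [0/1 + 1/1*1/2, 0/1 + 1/1*3/4) = [1/2, 3/4)
  'b': [0/1 + 1/1*3/4, 0/1 + 1/1*1/1) = [3/4, 1/1)
  emit 'a', narrow to [0/1, 1/2)
Step 2: interval [0/1, 1/2), width = 1/2 - 0/1 = 1/2
  'a': [0/1 + 1/2*0/1, 0/1 + 1/2*1/2) = [0/1, 1/4) <- contains code 5/32
  'd': [0/1 + 1/2*1/2, 0/1 + 1/2*3/4) = [1/4, 3/8)
  'b': [0/1 + 1/2*3/4, 0/1 + 1/2*1/1) = [3/8, 1/2)
  emit 'a', narrow to [0/1, 1/4)
Step 3: interval [0/1, 1/4), width = 1/4 - 0/1 = 1/4
  'a': [0/1 + 1/4*0/1, 0/1 + 1/4*1/2) = [0/1, 1/8)
  'd': [0/1 + 1/4*1/2, 0/1 + 1/4*3/4) = [1/8, 3/16) <- contains code 5/32
  'b': [0/1 + 1/4*3/4, 0/1 + 1/4*1/1) = [3/16, 1/4)
  emit 'd', narrow to [1/8, 3/16)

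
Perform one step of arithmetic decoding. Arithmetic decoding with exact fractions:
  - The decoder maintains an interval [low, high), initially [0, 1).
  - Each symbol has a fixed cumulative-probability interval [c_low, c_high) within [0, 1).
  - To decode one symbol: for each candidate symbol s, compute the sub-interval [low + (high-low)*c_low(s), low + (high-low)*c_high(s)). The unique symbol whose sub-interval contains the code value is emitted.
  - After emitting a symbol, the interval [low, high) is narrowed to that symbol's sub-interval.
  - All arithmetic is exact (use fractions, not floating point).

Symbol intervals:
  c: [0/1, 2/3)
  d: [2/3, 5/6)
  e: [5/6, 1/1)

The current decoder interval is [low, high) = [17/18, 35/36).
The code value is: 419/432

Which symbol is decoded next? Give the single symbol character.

Answer: e

Derivation:
Interval width = high − low = 35/36 − 17/18 = 1/36
Scaled code = (code − low) / width = (419/432 − 17/18) / 1/36 = 11/12
  c: [0/1, 2/3) 
  d: [2/3, 5/6) 
  e: [5/6, 1/1) ← scaled code falls here ✓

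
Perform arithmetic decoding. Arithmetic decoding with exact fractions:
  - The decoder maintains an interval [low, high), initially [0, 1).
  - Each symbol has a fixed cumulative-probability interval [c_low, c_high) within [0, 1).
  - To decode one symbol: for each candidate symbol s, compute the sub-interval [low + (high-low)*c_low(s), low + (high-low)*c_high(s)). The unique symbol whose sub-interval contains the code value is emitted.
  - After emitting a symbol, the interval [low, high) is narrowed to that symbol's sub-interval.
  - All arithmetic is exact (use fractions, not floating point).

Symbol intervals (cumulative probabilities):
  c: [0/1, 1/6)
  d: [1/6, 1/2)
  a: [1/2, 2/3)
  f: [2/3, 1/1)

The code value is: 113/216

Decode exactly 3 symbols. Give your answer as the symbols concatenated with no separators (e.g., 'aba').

Step 1: interval [0/1, 1/1), width = 1/1 - 0/1 = 1/1
  'c': [0/1 + 1/1*0/1, 0/1 + 1/1*1/6) = [0/1, 1/6)
  'd': [0/1 + 1/1*1/6, 0/1 + 1/1*1/2) = [1/6, 1/2)
  'a': [0/1 + 1/1*1/2, 0/1 + 1/1*2/3) = [1/2, 2/3) <- contains code 113/216
  'f': [0/1 + 1/1*2/3, 0/1 + 1/1*1/1) = [2/3, 1/1)
  emit 'a', narrow to [1/2, 2/3)
Step 2: interval [1/2, 2/3), width = 2/3 - 1/2 = 1/6
  'c': [1/2 + 1/6*0/1, 1/2 + 1/6*1/6) = [1/2, 19/36) <- contains code 113/216
  'd': [1/2 + 1/6*1/6, 1/2 + 1/6*1/2) = [19/36, 7/12)
  'a': [1/2 + 1/6*1/2, 1/2 + 1/6*2/3) = [7/12, 11/18)
  'f': [1/2 + 1/6*2/3, 1/2 + 1/6*1/1) = [11/18, 2/3)
  emit 'c', narrow to [1/2, 19/36)
Step 3: interval [1/2, 19/36), width = 19/36 - 1/2 = 1/36
  'c': [1/2 + 1/36*0/1, 1/2 + 1/36*1/6) = [1/2, 109/216)
  'd': [1/2 + 1/36*1/6, 1/2 + 1/36*1/2) = [109/216, 37/72)
  'a': [1/2 + 1/36*1/2, 1/2 + 1/36*2/3) = [37/72, 14/27)
  'f': [1/2 + 1/36*2/3, 1/2 + 1/36*1/1) = [14/27, 19/36) <- contains code 113/216
  emit 'f', narrow to [14/27, 19/36)

Answer: acf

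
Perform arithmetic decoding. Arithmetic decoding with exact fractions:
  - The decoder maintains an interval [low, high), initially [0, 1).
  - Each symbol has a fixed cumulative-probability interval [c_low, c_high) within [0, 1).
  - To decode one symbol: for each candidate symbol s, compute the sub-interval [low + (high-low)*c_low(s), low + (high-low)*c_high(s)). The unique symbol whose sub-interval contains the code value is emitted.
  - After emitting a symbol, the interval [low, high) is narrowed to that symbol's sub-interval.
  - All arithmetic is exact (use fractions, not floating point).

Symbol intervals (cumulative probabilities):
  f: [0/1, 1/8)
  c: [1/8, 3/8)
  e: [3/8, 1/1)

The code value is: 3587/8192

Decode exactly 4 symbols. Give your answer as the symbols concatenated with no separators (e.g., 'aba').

Answer: efee

Derivation:
Step 1: interval [0/1, 1/1), width = 1/1 - 0/1 = 1/1
  'f': [0/1 + 1/1*0/1, 0/1 + 1/1*1/8) = [0/1, 1/8)
  'c': [0/1 + 1/1*1/8, 0/1 + 1/1*3/8) = [1/8, 3/8)
  'e': [0/1 + 1/1*3/8, 0/1 + 1/1*1/1) = [3/8, 1/1) <- contains code 3587/8192
  emit 'e', narrow to [3/8, 1/1)
Step 2: interval [3/8, 1/1), width = 1/1 - 3/8 = 5/8
  'f': [3/8 + 5/8*0/1, 3/8 + 5/8*1/8) = [3/8, 29/64) <- contains code 3587/8192
  'c': [3/8 + 5/8*1/8, 3/8 + 5/8*3/8) = [29/64, 39/64)
  'e': [3/8 + 5/8*3/8, 3/8 + 5/8*1/1) = [39/64, 1/1)
  emit 'f', narrow to [3/8, 29/64)
Step 3: interval [3/8, 29/64), width = 29/64 - 3/8 = 5/64
  'f': [3/8 + 5/64*0/1, 3/8 + 5/64*1/8) = [3/8, 197/512)
  'c': [3/8 + 5/64*1/8, 3/8 + 5/64*3/8) = [197/512, 207/512)
  'e': [3/8 + 5/64*3/8, 3/8 + 5/64*1/1) = [207/512, 29/64) <- contains code 3587/8192
  emit 'e', narrow to [207/512, 29/64)
Step 4: interval [207/512, 29/64), width = 29/64 - 207/512 = 25/512
  'f': [207/512 + 25/512*0/1, 207/512 + 25/512*1/8) = [207/512, 1681/4096)
  'c': [207/512 + 25/512*1/8, 207/512 + 25/512*3/8) = [1681/4096, 1731/4096)
  'e': [207/512 + 25/512*3/8, 207/512 + 25/512*1/1) = [1731/4096, 29/64) <- contains code 3587/8192
  emit 'e', narrow to [1731/4096, 29/64)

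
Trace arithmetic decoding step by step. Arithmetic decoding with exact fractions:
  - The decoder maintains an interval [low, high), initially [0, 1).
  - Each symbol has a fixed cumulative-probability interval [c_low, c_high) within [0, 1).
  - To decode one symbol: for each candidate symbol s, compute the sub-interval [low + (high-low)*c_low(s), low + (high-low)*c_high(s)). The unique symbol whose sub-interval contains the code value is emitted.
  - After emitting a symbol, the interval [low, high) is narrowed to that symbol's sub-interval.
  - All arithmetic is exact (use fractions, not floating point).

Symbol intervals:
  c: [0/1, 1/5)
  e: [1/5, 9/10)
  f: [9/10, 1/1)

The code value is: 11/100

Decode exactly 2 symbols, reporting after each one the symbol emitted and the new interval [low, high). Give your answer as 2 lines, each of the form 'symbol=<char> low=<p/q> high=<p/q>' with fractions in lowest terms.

Answer: symbol=c low=0/1 high=1/5
symbol=e low=1/25 high=9/50

Derivation:
Step 1: interval [0/1, 1/1), width = 1/1 - 0/1 = 1/1
  'c': [0/1 + 1/1*0/1, 0/1 + 1/1*1/5) = [0/1, 1/5) <- contains code 11/100
  'e': [0/1 + 1/1*1/5, 0/1 + 1/1*9/10) = [1/5, 9/10)
  'f': [0/1 + 1/1*9/10, 0/1 + 1/1*1/1) = [9/10, 1/1)
  emit 'c', narrow to [0/1, 1/5)
Step 2: interval [0/1, 1/5), width = 1/5 - 0/1 = 1/5
  'c': [0/1 + 1/5*0/1, 0/1 + 1/5*1/5) = [0/1, 1/25)
  'e': [0/1 + 1/5*1/5, 0/1 + 1/5*9/10) = [1/25, 9/50) <- contains code 11/100
  'f': [0/1 + 1/5*9/10, 0/1 + 1/5*1/1) = [9/50, 1/5)
  emit 'e', narrow to [1/25, 9/50)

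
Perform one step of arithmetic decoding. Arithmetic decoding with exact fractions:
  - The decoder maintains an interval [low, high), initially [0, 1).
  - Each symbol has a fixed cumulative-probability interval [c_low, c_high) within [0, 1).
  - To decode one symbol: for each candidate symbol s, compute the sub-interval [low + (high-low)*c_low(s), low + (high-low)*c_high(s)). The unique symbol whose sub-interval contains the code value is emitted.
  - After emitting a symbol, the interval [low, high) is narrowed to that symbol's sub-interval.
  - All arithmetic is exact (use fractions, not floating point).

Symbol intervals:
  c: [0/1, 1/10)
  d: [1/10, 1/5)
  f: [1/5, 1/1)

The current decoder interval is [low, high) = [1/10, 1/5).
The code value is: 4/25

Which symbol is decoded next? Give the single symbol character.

Interval width = high − low = 1/5 − 1/10 = 1/10
Scaled code = (code − low) / width = (4/25 − 1/10) / 1/10 = 3/5
  c: [0/1, 1/10) 
  d: [1/10, 1/5) 
  f: [1/5, 1/1) ← scaled code falls here ✓

Answer: f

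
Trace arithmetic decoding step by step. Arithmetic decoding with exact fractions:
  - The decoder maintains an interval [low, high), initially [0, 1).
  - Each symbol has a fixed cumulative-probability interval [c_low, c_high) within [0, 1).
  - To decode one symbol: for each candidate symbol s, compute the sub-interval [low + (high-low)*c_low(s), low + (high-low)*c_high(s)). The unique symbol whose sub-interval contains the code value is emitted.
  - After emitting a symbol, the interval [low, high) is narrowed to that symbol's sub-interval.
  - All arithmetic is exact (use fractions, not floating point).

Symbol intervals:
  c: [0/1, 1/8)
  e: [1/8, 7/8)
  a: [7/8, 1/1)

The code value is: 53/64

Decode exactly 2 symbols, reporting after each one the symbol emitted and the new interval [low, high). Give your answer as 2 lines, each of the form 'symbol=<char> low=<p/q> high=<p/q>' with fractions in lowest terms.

Step 1: interval [0/1, 1/1), width = 1/1 - 0/1 = 1/1
  'c': [0/1 + 1/1*0/1, 0/1 + 1/1*1/8) = [0/1, 1/8)
  'e': [0/1 + 1/1*1/8, 0/1 + 1/1*7/8) = [1/8, 7/8) <- contains code 53/64
  'a': [0/1 + 1/1*7/8, 0/1 + 1/1*1/1) = [7/8, 1/1)
  emit 'e', narrow to [1/8, 7/8)
Step 2: interval [1/8, 7/8), width = 7/8 - 1/8 = 3/4
  'c': [1/8 + 3/4*0/1, 1/8 + 3/4*1/8) = [1/8, 7/32)
  'e': [1/8 + 3/4*1/8, 1/8 + 3/4*7/8) = [7/32, 25/32)
  'a': [1/8 + 3/4*7/8, 1/8 + 3/4*1/1) = [25/32, 7/8) <- contains code 53/64
  emit 'a', narrow to [25/32, 7/8)

Answer: symbol=e low=1/8 high=7/8
symbol=a low=25/32 high=7/8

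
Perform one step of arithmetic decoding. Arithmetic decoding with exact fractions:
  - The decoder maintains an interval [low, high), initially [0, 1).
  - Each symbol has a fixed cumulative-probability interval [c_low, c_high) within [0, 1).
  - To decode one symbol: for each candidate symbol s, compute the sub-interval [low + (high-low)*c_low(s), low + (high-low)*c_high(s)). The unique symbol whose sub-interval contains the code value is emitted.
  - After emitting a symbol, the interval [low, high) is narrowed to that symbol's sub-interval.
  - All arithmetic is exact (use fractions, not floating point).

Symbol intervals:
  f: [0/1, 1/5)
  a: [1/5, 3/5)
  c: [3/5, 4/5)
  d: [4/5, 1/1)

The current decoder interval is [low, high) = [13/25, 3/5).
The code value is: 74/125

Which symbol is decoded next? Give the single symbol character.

Answer: d

Derivation:
Interval width = high − low = 3/5 − 13/25 = 2/25
Scaled code = (code − low) / width = (74/125 − 13/25) / 2/25 = 9/10
  f: [0/1, 1/5) 
  a: [1/5, 3/5) 
  c: [3/5, 4/5) 
  d: [4/5, 1/1) ← scaled code falls here ✓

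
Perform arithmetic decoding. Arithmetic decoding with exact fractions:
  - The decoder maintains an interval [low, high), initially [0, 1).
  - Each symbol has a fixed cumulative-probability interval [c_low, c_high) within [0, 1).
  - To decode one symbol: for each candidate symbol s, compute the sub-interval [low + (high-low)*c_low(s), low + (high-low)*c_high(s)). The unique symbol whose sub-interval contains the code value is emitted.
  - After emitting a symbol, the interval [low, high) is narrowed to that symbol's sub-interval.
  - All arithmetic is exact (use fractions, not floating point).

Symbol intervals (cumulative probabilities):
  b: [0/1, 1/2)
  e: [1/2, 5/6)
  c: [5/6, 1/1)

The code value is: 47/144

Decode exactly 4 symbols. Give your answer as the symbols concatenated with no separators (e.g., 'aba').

Answer: bebc

Derivation:
Step 1: interval [0/1, 1/1), width = 1/1 - 0/1 = 1/1
  'b': [0/1 + 1/1*0/1, 0/1 + 1/1*1/2) = [0/1, 1/2) <- contains code 47/144
  'e': [0/1 + 1/1*1/2, 0/1 + 1/1*5/6) = [1/2, 5/6)
  'c': [0/1 + 1/1*5/6, 0/1 + 1/1*1/1) = [5/6, 1/1)
  emit 'b', narrow to [0/1, 1/2)
Step 2: interval [0/1, 1/2), width = 1/2 - 0/1 = 1/2
  'b': [0/1 + 1/2*0/1, 0/1 + 1/2*1/2) = [0/1, 1/4)
  'e': [0/1 + 1/2*1/2, 0/1 + 1/2*5/6) = [1/4, 5/12) <- contains code 47/144
  'c': [0/1 + 1/2*5/6, 0/1 + 1/2*1/1) = [5/12, 1/2)
  emit 'e', narrow to [1/4, 5/12)
Step 3: interval [1/4, 5/12), width = 5/12 - 1/4 = 1/6
  'b': [1/4 + 1/6*0/1, 1/4 + 1/6*1/2) = [1/4, 1/3) <- contains code 47/144
  'e': [1/4 + 1/6*1/2, 1/4 + 1/6*5/6) = [1/3, 7/18)
  'c': [1/4 + 1/6*5/6, 1/4 + 1/6*1/1) = [7/18, 5/12)
  emit 'b', narrow to [1/4, 1/3)
Step 4: interval [1/4, 1/3), width = 1/3 - 1/4 = 1/12
  'b': [1/4 + 1/12*0/1, 1/4 + 1/12*1/2) = [1/4, 7/24)
  'e': [1/4 + 1/12*1/2, 1/4 + 1/12*5/6) = [7/24, 23/72)
  'c': [1/4 + 1/12*5/6, 1/4 + 1/12*1/1) = [23/72, 1/3) <- contains code 47/144
  emit 'c', narrow to [23/72, 1/3)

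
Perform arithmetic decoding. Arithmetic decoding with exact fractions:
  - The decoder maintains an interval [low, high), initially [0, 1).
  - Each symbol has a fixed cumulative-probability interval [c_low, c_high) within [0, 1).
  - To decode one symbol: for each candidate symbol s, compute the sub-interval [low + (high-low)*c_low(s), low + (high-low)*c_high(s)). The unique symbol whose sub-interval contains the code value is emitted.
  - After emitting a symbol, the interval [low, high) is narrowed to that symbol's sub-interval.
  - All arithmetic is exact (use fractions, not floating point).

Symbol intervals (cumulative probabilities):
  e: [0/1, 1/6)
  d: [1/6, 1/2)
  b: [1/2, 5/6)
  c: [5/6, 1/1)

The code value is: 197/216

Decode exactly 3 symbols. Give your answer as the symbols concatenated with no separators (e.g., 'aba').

Step 1: interval [0/1, 1/1), width = 1/1 - 0/1 = 1/1
  'e': [0/1 + 1/1*0/1, 0/1 + 1/1*1/6) = [0/1, 1/6)
  'd': [0/1 + 1/1*1/6, 0/1 + 1/1*1/2) = [1/6, 1/2)
  'b': [0/1 + 1/1*1/2, 0/1 + 1/1*5/6) = [1/2, 5/6)
  'c': [0/1 + 1/1*5/6, 0/1 + 1/1*1/1) = [5/6, 1/1) <- contains code 197/216
  emit 'c', narrow to [5/6, 1/1)
Step 2: interval [5/6, 1/1), width = 1/1 - 5/6 = 1/6
  'e': [5/6 + 1/6*0/1, 5/6 + 1/6*1/6) = [5/6, 31/36)
  'd': [5/6 + 1/6*1/6, 5/6 + 1/6*1/2) = [31/36, 11/12) <- contains code 197/216
  'b': [5/6 + 1/6*1/2, 5/6 + 1/6*5/6) = [11/12, 35/36)
  'c': [5/6 + 1/6*5/6, 5/6 + 1/6*1/1) = [35/36, 1/1)
  emit 'd', narrow to [31/36, 11/12)
Step 3: interval [31/36, 11/12), width = 11/12 - 31/36 = 1/18
  'e': [31/36 + 1/18*0/1, 31/36 + 1/18*1/6) = [31/36, 47/54)
  'd': [31/36 + 1/18*1/6, 31/36 + 1/18*1/2) = [47/54, 8/9)
  'b': [31/36 + 1/18*1/2, 31/36 + 1/18*5/6) = [8/9, 49/54)
  'c': [31/36 + 1/18*5/6, 31/36 + 1/18*1/1) = [49/54, 11/12) <- contains code 197/216
  emit 'c', narrow to [49/54, 11/12)

Answer: cdc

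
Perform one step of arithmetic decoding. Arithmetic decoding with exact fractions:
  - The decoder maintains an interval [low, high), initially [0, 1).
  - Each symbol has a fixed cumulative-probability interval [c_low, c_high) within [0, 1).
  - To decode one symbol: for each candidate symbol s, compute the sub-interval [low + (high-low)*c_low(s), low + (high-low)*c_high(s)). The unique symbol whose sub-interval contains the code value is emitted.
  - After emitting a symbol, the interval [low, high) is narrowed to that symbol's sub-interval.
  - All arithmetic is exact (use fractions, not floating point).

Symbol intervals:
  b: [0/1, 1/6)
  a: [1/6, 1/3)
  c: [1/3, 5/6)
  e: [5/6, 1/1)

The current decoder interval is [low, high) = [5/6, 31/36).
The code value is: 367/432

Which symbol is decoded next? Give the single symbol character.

Interval width = high − low = 31/36 − 5/6 = 1/36
Scaled code = (code − low) / width = (367/432 − 5/6) / 1/36 = 7/12
  b: [0/1, 1/6) 
  a: [1/6, 1/3) 
  c: [1/3, 5/6) ← scaled code falls here ✓
  e: [5/6, 1/1) 

Answer: c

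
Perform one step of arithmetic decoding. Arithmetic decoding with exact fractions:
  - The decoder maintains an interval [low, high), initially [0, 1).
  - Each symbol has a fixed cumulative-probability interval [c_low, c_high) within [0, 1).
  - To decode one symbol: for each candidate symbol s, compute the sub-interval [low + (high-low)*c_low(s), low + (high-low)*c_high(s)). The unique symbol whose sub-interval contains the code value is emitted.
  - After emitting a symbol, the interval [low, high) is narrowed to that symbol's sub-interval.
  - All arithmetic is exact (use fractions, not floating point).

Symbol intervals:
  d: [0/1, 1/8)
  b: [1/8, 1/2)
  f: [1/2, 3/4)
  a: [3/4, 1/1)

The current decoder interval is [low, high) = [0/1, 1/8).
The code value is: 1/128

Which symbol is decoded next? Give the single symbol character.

Answer: d

Derivation:
Interval width = high − low = 1/8 − 0/1 = 1/8
Scaled code = (code − low) / width = (1/128 − 0/1) / 1/8 = 1/16
  d: [0/1, 1/8) ← scaled code falls here ✓
  b: [1/8, 1/2) 
  f: [1/2, 3/4) 
  a: [3/4, 1/1) 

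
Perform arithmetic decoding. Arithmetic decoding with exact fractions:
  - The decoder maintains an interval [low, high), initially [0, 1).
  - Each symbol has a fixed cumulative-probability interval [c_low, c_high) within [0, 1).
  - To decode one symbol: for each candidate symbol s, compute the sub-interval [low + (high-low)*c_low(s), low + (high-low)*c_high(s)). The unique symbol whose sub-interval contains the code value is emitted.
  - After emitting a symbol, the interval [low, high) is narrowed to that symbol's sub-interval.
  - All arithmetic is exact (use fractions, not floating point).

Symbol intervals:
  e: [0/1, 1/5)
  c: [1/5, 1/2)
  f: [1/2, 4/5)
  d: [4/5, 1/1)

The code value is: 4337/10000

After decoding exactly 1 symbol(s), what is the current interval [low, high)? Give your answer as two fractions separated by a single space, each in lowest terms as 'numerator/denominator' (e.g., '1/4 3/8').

Step 1: interval [0/1, 1/1), width = 1/1 - 0/1 = 1/1
  'e': [0/1 + 1/1*0/1, 0/1 + 1/1*1/5) = [0/1, 1/5)
  'c': [0/1 + 1/1*1/5, 0/1 + 1/1*1/2) = [1/5, 1/2) <- contains code 4337/10000
  'f': [0/1 + 1/1*1/2, 0/1 + 1/1*4/5) = [1/2, 4/5)
  'd': [0/1 + 1/1*4/5, 0/1 + 1/1*1/1) = [4/5, 1/1)
  emit 'c', narrow to [1/5, 1/2)

Answer: 1/5 1/2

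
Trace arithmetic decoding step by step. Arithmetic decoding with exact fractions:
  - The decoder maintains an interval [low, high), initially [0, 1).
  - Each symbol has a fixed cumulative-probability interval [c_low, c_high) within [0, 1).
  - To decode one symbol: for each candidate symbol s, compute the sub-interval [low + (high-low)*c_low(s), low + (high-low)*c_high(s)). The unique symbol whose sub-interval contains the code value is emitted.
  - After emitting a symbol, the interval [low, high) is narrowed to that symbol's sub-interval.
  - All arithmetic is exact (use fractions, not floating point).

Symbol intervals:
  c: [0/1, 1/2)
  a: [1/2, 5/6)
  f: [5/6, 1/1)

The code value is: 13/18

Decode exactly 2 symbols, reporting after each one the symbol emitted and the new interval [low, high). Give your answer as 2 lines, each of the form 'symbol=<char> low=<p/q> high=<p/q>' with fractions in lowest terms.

Step 1: interval [0/1, 1/1), width = 1/1 - 0/1 = 1/1
  'c': [0/1 + 1/1*0/1, 0/1 + 1/1*1/2) = [0/1, 1/2)
  'a': [0/1 + 1/1*1/2, 0/1 + 1/1*5/6) = [1/2, 5/6) <- contains code 13/18
  'f': [0/1 + 1/1*5/6, 0/1 + 1/1*1/1) = [5/6, 1/1)
  emit 'a', narrow to [1/2, 5/6)
Step 2: interval [1/2, 5/6), width = 5/6 - 1/2 = 1/3
  'c': [1/2 + 1/3*0/1, 1/2 + 1/3*1/2) = [1/2, 2/3)
  'a': [1/2 + 1/3*1/2, 1/2 + 1/3*5/6) = [2/3, 7/9) <- contains code 13/18
  'f': [1/2 + 1/3*5/6, 1/2 + 1/3*1/1) = [7/9, 5/6)
  emit 'a', narrow to [2/3, 7/9)

Answer: symbol=a low=1/2 high=5/6
symbol=a low=2/3 high=7/9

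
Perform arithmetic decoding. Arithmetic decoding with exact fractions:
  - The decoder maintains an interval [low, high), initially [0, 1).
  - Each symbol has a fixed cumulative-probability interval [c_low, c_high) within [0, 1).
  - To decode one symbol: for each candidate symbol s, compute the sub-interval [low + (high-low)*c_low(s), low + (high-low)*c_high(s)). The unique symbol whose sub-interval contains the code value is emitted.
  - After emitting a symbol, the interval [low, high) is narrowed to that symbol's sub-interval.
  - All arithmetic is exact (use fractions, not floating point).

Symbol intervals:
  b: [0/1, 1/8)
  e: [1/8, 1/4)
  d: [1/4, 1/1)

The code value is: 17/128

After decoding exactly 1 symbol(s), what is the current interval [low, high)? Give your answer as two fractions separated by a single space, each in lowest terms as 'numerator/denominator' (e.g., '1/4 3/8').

Answer: 1/8 1/4

Derivation:
Step 1: interval [0/1, 1/1), width = 1/1 - 0/1 = 1/1
  'b': [0/1 + 1/1*0/1, 0/1 + 1/1*1/8) = [0/1, 1/8)
  'e': [0/1 + 1/1*1/8, 0/1 + 1/1*1/4) = [1/8, 1/4) <- contains code 17/128
  'd': [0/1 + 1/1*1/4, 0/1 + 1/1*1/1) = [1/4, 1/1)
  emit 'e', narrow to [1/8, 1/4)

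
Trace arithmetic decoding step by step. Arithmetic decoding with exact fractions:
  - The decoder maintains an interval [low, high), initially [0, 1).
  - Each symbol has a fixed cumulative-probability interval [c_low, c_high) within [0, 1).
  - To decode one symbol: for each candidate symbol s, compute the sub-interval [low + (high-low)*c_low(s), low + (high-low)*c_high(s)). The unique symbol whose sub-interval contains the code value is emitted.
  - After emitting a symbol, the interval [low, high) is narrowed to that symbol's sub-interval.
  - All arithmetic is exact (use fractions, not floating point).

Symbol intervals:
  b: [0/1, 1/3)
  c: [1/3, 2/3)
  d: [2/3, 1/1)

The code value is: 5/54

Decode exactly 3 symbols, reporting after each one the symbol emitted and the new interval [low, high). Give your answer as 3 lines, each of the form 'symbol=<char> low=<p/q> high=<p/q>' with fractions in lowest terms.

Step 1: interval [0/1, 1/1), width = 1/1 - 0/1 = 1/1
  'b': [0/1 + 1/1*0/1, 0/1 + 1/1*1/3) = [0/1, 1/3) <- contains code 5/54
  'c': [0/1 + 1/1*1/3, 0/1 + 1/1*2/3) = [1/3, 2/3)
  'd': [0/1 + 1/1*2/3, 0/1 + 1/1*1/1) = [2/3, 1/1)
  emit 'b', narrow to [0/1, 1/3)
Step 2: interval [0/1, 1/3), width = 1/3 - 0/1 = 1/3
  'b': [0/1 + 1/3*0/1, 0/1 + 1/3*1/3) = [0/1, 1/9) <- contains code 5/54
  'c': [0/1 + 1/3*1/3, 0/1 + 1/3*2/3) = [1/9, 2/9)
  'd': [0/1 + 1/3*2/3, 0/1 + 1/3*1/1) = [2/9, 1/3)
  emit 'b', narrow to [0/1, 1/9)
Step 3: interval [0/1, 1/9), width = 1/9 - 0/1 = 1/9
  'b': [0/1 + 1/9*0/1, 0/1 + 1/9*1/3) = [0/1, 1/27)
  'c': [0/1 + 1/9*1/3, 0/1 + 1/9*2/3) = [1/27, 2/27)
  'd': [0/1 + 1/9*2/3, 0/1 + 1/9*1/1) = [2/27, 1/9) <- contains code 5/54
  emit 'd', narrow to [2/27, 1/9)

Answer: symbol=b low=0/1 high=1/3
symbol=b low=0/1 high=1/9
symbol=d low=2/27 high=1/9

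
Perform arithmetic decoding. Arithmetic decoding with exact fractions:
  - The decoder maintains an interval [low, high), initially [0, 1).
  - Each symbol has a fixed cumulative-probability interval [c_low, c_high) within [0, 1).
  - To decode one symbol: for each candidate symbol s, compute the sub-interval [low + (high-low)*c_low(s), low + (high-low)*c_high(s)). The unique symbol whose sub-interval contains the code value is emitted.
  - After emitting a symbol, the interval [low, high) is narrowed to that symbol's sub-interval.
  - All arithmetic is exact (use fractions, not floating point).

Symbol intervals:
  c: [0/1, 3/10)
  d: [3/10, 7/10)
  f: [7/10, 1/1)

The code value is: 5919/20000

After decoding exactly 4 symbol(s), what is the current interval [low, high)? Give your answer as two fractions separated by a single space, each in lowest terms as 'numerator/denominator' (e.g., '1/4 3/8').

Answer: 2919/10000 3/10

Derivation:
Step 1: interval [0/1, 1/1), width = 1/1 - 0/1 = 1/1
  'c': [0/1 + 1/1*0/1, 0/1 + 1/1*3/10) = [0/1, 3/10) <- contains code 5919/20000
  'd': [0/1 + 1/1*3/10, 0/1 + 1/1*7/10) = [3/10, 7/10)
  'f': [0/1 + 1/1*7/10, 0/1 + 1/1*1/1) = [7/10, 1/1)
  emit 'c', narrow to [0/1, 3/10)
Step 2: interval [0/1, 3/10), width = 3/10 - 0/1 = 3/10
  'c': [0/1 + 3/10*0/1, 0/1 + 3/10*3/10) = [0/1, 9/100)
  'd': [0/1 + 3/10*3/10, 0/1 + 3/10*7/10) = [9/100, 21/100)
  'f': [0/1 + 3/10*7/10, 0/1 + 3/10*1/1) = [21/100, 3/10) <- contains code 5919/20000
  emit 'f', narrow to [21/100, 3/10)
Step 3: interval [21/100, 3/10), width = 3/10 - 21/100 = 9/100
  'c': [21/100 + 9/100*0/1, 21/100 + 9/100*3/10) = [21/100, 237/1000)
  'd': [21/100 + 9/100*3/10, 21/100 + 9/100*7/10) = [237/1000, 273/1000)
  'f': [21/100 + 9/100*7/10, 21/100 + 9/100*1/1) = [273/1000, 3/10) <- contains code 5919/20000
  emit 'f', narrow to [273/1000, 3/10)
Step 4: interval [273/1000, 3/10), width = 3/10 - 273/1000 = 27/1000
  'c': [273/1000 + 27/1000*0/1, 273/1000 + 27/1000*3/10) = [273/1000, 2811/10000)
  'd': [273/1000 + 27/1000*3/10, 273/1000 + 27/1000*7/10) = [2811/10000, 2919/10000)
  'f': [273/1000 + 27/1000*7/10, 273/1000 + 27/1000*1/1) = [2919/10000, 3/10) <- contains code 5919/20000
  emit 'f', narrow to [2919/10000, 3/10)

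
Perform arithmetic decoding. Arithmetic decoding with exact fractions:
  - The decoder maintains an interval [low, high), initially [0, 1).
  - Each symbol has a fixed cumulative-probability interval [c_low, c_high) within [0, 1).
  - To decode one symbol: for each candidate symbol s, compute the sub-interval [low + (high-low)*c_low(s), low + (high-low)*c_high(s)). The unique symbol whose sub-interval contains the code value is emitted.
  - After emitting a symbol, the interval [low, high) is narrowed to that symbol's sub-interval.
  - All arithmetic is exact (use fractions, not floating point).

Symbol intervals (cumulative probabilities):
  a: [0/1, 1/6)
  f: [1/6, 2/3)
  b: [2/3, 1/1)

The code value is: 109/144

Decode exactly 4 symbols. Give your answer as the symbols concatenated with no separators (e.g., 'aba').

Answer: bffa

Derivation:
Step 1: interval [0/1, 1/1), width = 1/1 - 0/1 = 1/1
  'a': [0/1 + 1/1*0/1, 0/1 + 1/1*1/6) = [0/1, 1/6)
  'f': [0/1 + 1/1*1/6, 0/1 + 1/1*2/3) = [1/6, 2/3)
  'b': [0/1 + 1/1*2/3, 0/1 + 1/1*1/1) = [2/3, 1/1) <- contains code 109/144
  emit 'b', narrow to [2/3, 1/1)
Step 2: interval [2/3, 1/1), width = 1/1 - 2/3 = 1/3
  'a': [2/3 + 1/3*0/1, 2/3 + 1/3*1/6) = [2/3, 13/18)
  'f': [2/3 + 1/3*1/6, 2/3 + 1/3*2/3) = [13/18, 8/9) <- contains code 109/144
  'b': [2/3 + 1/3*2/3, 2/3 + 1/3*1/1) = [8/9, 1/1)
  emit 'f', narrow to [13/18, 8/9)
Step 3: interval [13/18, 8/9), width = 8/9 - 13/18 = 1/6
  'a': [13/18 + 1/6*0/1, 13/18 + 1/6*1/6) = [13/18, 3/4)
  'f': [13/18 + 1/6*1/6, 13/18 + 1/6*2/3) = [3/4, 5/6) <- contains code 109/144
  'b': [13/18 + 1/6*2/3, 13/18 + 1/6*1/1) = [5/6, 8/9)
  emit 'f', narrow to [3/4, 5/6)
Step 4: interval [3/4, 5/6), width = 5/6 - 3/4 = 1/12
  'a': [3/4 + 1/12*0/1, 3/4 + 1/12*1/6) = [3/4, 55/72) <- contains code 109/144
  'f': [3/4 + 1/12*1/6, 3/4 + 1/12*2/3) = [55/72, 29/36)
  'b': [3/4 + 1/12*2/3, 3/4 + 1/12*1/1) = [29/36, 5/6)
  emit 'a', narrow to [3/4, 55/72)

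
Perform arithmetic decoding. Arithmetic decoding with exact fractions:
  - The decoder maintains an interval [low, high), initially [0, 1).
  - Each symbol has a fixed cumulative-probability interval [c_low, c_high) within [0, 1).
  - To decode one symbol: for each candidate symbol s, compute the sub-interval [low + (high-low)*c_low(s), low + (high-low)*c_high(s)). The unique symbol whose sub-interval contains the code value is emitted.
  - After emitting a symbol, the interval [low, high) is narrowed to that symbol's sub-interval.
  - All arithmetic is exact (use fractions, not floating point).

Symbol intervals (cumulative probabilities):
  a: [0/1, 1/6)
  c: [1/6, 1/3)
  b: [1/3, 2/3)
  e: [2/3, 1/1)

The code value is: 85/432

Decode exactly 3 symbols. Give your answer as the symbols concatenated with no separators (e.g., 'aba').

Step 1: interval [0/1, 1/1), width = 1/1 - 0/1 = 1/1
  'a': [0/1 + 1/1*0/1, 0/1 + 1/1*1/6) = [0/1, 1/6)
  'c': [0/1 + 1/1*1/6, 0/1 + 1/1*1/3) = [1/6, 1/3) <- contains code 85/432
  'b': [0/1 + 1/1*1/3, 0/1 + 1/1*2/3) = [1/3, 2/3)
  'e': [0/1 + 1/1*2/3, 0/1 + 1/1*1/1) = [2/3, 1/1)
  emit 'c', narrow to [1/6, 1/3)
Step 2: interval [1/6, 1/3), width = 1/3 - 1/6 = 1/6
  'a': [1/6 + 1/6*0/1, 1/6 + 1/6*1/6) = [1/6, 7/36)
  'c': [1/6 + 1/6*1/6, 1/6 + 1/6*1/3) = [7/36, 2/9) <- contains code 85/432
  'b': [1/6 + 1/6*1/3, 1/6 + 1/6*2/3) = [2/9, 5/18)
  'e': [1/6 + 1/6*2/3, 1/6 + 1/6*1/1) = [5/18, 1/3)
  emit 'c', narrow to [7/36, 2/9)
Step 3: interval [7/36, 2/9), width = 2/9 - 7/36 = 1/36
  'a': [7/36 + 1/36*0/1, 7/36 + 1/36*1/6) = [7/36, 43/216) <- contains code 85/432
  'c': [7/36 + 1/36*1/6, 7/36 + 1/36*1/3) = [43/216, 11/54)
  'b': [7/36 + 1/36*1/3, 7/36 + 1/36*2/3) = [11/54, 23/108)
  'e': [7/36 + 1/36*2/3, 7/36 + 1/36*1/1) = [23/108, 2/9)
  emit 'a', narrow to [7/36, 43/216)

Answer: cca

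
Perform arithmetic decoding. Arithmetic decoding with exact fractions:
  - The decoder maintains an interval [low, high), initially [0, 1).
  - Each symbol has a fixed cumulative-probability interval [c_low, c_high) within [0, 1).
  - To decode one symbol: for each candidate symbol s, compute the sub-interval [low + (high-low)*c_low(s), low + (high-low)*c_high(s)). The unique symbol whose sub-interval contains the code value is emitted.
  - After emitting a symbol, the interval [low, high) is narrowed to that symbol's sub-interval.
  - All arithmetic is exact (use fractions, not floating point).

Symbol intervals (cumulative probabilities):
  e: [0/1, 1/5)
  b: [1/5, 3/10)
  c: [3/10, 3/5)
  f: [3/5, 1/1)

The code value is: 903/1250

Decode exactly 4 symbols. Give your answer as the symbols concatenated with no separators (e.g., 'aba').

Answer: fcee

Derivation:
Step 1: interval [0/1, 1/1), width = 1/1 - 0/1 = 1/1
  'e': [0/1 + 1/1*0/1, 0/1 + 1/1*1/5) = [0/1, 1/5)
  'b': [0/1 + 1/1*1/5, 0/1 + 1/1*3/10) = [1/5, 3/10)
  'c': [0/1 + 1/1*3/10, 0/1 + 1/1*3/5) = [3/10, 3/5)
  'f': [0/1 + 1/1*3/5, 0/1 + 1/1*1/1) = [3/5, 1/1) <- contains code 903/1250
  emit 'f', narrow to [3/5, 1/1)
Step 2: interval [3/5, 1/1), width = 1/1 - 3/5 = 2/5
  'e': [3/5 + 2/5*0/1, 3/5 + 2/5*1/5) = [3/5, 17/25)
  'b': [3/5 + 2/5*1/5, 3/5 + 2/5*3/10) = [17/25, 18/25)
  'c': [3/5 + 2/5*3/10, 3/5 + 2/5*3/5) = [18/25, 21/25) <- contains code 903/1250
  'f': [3/5 + 2/5*3/5, 3/5 + 2/5*1/1) = [21/25, 1/1)
  emit 'c', narrow to [18/25, 21/25)
Step 3: interval [18/25, 21/25), width = 21/25 - 18/25 = 3/25
  'e': [18/25 + 3/25*0/1, 18/25 + 3/25*1/5) = [18/25, 93/125) <- contains code 903/1250
  'b': [18/25 + 3/25*1/5, 18/25 + 3/25*3/10) = [93/125, 189/250)
  'c': [18/25 + 3/25*3/10, 18/25 + 3/25*3/5) = [189/250, 99/125)
  'f': [18/25 + 3/25*3/5, 18/25 + 3/25*1/1) = [99/125, 21/25)
  emit 'e', narrow to [18/25, 93/125)
Step 4: interval [18/25, 93/125), width = 93/125 - 18/25 = 3/125
  'e': [18/25 + 3/125*0/1, 18/25 + 3/125*1/5) = [18/25, 453/625) <- contains code 903/1250
  'b': [18/25 + 3/125*1/5, 18/25 + 3/125*3/10) = [453/625, 909/1250)
  'c': [18/25 + 3/125*3/10, 18/25 + 3/125*3/5) = [909/1250, 459/625)
  'f': [18/25 + 3/125*3/5, 18/25 + 3/125*1/1) = [459/625, 93/125)
  emit 'e', narrow to [18/25, 453/625)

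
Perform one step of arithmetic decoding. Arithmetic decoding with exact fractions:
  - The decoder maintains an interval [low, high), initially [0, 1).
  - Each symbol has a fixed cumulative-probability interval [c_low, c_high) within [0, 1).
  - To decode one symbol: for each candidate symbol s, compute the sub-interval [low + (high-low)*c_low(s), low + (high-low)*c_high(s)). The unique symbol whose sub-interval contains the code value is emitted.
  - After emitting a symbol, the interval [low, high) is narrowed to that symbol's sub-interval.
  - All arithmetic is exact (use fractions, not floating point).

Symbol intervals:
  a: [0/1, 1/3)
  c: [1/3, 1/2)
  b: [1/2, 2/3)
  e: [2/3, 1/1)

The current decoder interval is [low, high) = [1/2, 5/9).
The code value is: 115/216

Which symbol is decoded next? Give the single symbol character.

Answer: b

Derivation:
Interval width = high − low = 5/9 − 1/2 = 1/18
Scaled code = (code − low) / width = (115/216 − 1/2) / 1/18 = 7/12
  a: [0/1, 1/3) 
  c: [1/3, 1/2) 
  b: [1/2, 2/3) ← scaled code falls here ✓
  e: [2/3, 1/1) 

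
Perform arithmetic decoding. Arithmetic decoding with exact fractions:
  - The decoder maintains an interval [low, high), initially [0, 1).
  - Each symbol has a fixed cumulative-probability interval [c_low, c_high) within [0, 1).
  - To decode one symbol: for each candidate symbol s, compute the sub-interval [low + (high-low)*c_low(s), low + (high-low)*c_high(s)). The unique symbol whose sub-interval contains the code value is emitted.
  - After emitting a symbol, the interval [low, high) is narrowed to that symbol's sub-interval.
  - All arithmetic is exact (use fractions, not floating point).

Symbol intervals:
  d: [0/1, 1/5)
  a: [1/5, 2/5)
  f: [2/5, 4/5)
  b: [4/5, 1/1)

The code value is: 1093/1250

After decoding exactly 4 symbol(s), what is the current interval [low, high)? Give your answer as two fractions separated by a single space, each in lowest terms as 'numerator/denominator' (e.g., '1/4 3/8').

Answer: 546/625 547/625

Derivation:
Step 1: interval [0/1, 1/1), width = 1/1 - 0/1 = 1/1
  'd': [0/1 + 1/1*0/1, 0/1 + 1/1*1/5) = [0/1, 1/5)
  'a': [0/1 + 1/1*1/5, 0/1 + 1/1*2/5) = [1/5, 2/5)
  'f': [0/1 + 1/1*2/5, 0/1 + 1/1*4/5) = [2/5, 4/5)
  'b': [0/1 + 1/1*4/5, 0/1 + 1/1*1/1) = [4/5, 1/1) <- contains code 1093/1250
  emit 'b', narrow to [4/5, 1/1)
Step 2: interval [4/5, 1/1), width = 1/1 - 4/5 = 1/5
  'd': [4/5 + 1/5*0/1, 4/5 + 1/5*1/5) = [4/5, 21/25)
  'a': [4/5 + 1/5*1/5, 4/5 + 1/5*2/5) = [21/25, 22/25) <- contains code 1093/1250
  'f': [4/5 + 1/5*2/5, 4/5 + 1/5*4/5) = [22/25, 24/25)
  'b': [4/5 + 1/5*4/5, 4/5 + 1/5*1/1) = [24/25, 1/1)
  emit 'a', narrow to [21/25, 22/25)
Step 3: interval [21/25, 22/25), width = 22/25 - 21/25 = 1/25
  'd': [21/25 + 1/25*0/1, 21/25 + 1/25*1/5) = [21/25, 106/125)
  'a': [21/25 + 1/25*1/5, 21/25 + 1/25*2/5) = [106/125, 107/125)
  'f': [21/25 + 1/25*2/5, 21/25 + 1/25*4/5) = [107/125, 109/125)
  'b': [21/25 + 1/25*4/5, 21/25 + 1/25*1/1) = [109/125, 22/25) <- contains code 1093/1250
  emit 'b', narrow to [109/125, 22/25)
Step 4: interval [109/125, 22/25), width = 22/25 - 109/125 = 1/125
  'd': [109/125 + 1/125*0/1, 109/125 + 1/125*1/5) = [109/125, 546/625)
  'a': [109/125 + 1/125*1/5, 109/125 + 1/125*2/5) = [546/625, 547/625) <- contains code 1093/1250
  'f': [109/125 + 1/125*2/5, 109/125 + 1/125*4/5) = [547/625, 549/625)
  'b': [109/125 + 1/125*4/5, 109/125 + 1/125*1/1) = [549/625, 22/25)
  emit 'a', narrow to [546/625, 547/625)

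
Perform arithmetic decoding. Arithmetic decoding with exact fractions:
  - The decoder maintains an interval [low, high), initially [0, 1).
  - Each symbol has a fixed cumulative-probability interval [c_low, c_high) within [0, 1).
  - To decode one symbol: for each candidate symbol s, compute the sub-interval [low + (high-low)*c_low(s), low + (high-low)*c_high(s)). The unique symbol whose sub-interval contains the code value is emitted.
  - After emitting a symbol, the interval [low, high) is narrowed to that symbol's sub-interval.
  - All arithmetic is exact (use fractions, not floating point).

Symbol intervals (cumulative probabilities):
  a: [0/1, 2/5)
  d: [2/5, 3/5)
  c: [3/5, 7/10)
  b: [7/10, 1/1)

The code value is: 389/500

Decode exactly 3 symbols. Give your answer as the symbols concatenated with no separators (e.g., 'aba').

Answer: bac

Derivation:
Step 1: interval [0/1, 1/1), width = 1/1 - 0/1 = 1/1
  'a': [0/1 + 1/1*0/1, 0/1 + 1/1*2/5) = [0/1, 2/5)
  'd': [0/1 + 1/1*2/5, 0/1 + 1/1*3/5) = [2/5, 3/5)
  'c': [0/1 + 1/1*3/5, 0/1 + 1/1*7/10) = [3/5, 7/10)
  'b': [0/1 + 1/1*7/10, 0/1 + 1/1*1/1) = [7/10, 1/1) <- contains code 389/500
  emit 'b', narrow to [7/10, 1/1)
Step 2: interval [7/10, 1/1), width = 1/1 - 7/10 = 3/10
  'a': [7/10 + 3/10*0/1, 7/10 + 3/10*2/5) = [7/10, 41/50) <- contains code 389/500
  'd': [7/10 + 3/10*2/5, 7/10 + 3/10*3/5) = [41/50, 22/25)
  'c': [7/10 + 3/10*3/5, 7/10 + 3/10*7/10) = [22/25, 91/100)
  'b': [7/10 + 3/10*7/10, 7/10 + 3/10*1/1) = [91/100, 1/1)
  emit 'a', narrow to [7/10, 41/50)
Step 3: interval [7/10, 41/50), width = 41/50 - 7/10 = 3/25
  'a': [7/10 + 3/25*0/1, 7/10 + 3/25*2/5) = [7/10, 187/250)
  'd': [7/10 + 3/25*2/5, 7/10 + 3/25*3/5) = [187/250, 193/250)
  'c': [7/10 + 3/25*3/5, 7/10 + 3/25*7/10) = [193/250, 98/125) <- contains code 389/500
  'b': [7/10 + 3/25*7/10, 7/10 + 3/25*1/1) = [98/125, 41/50)
  emit 'c', narrow to [193/250, 98/125)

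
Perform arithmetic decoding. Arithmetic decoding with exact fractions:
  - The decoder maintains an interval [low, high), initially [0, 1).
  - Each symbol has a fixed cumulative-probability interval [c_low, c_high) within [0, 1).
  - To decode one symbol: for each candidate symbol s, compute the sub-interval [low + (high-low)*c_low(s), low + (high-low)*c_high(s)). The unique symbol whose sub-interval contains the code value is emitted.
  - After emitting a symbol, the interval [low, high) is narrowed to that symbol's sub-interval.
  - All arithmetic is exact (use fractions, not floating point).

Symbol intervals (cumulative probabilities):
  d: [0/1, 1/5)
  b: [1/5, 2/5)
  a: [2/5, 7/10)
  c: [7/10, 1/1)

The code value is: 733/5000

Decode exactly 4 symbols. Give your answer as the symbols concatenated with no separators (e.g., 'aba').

Answer: dcda

Derivation:
Step 1: interval [0/1, 1/1), width = 1/1 - 0/1 = 1/1
  'd': [0/1 + 1/1*0/1, 0/1 + 1/1*1/5) = [0/1, 1/5) <- contains code 733/5000
  'b': [0/1 + 1/1*1/5, 0/1 + 1/1*2/5) = [1/5, 2/5)
  'a': [0/1 + 1/1*2/5, 0/1 + 1/1*7/10) = [2/5, 7/10)
  'c': [0/1 + 1/1*7/10, 0/1 + 1/1*1/1) = [7/10, 1/1)
  emit 'd', narrow to [0/1, 1/5)
Step 2: interval [0/1, 1/5), width = 1/5 - 0/1 = 1/5
  'd': [0/1 + 1/5*0/1, 0/1 + 1/5*1/5) = [0/1, 1/25)
  'b': [0/1 + 1/5*1/5, 0/1 + 1/5*2/5) = [1/25, 2/25)
  'a': [0/1 + 1/5*2/5, 0/1 + 1/5*7/10) = [2/25, 7/50)
  'c': [0/1 + 1/5*7/10, 0/1 + 1/5*1/1) = [7/50, 1/5) <- contains code 733/5000
  emit 'c', narrow to [7/50, 1/5)
Step 3: interval [7/50, 1/5), width = 1/5 - 7/50 = 3/50
  'd': [7/50 + 3/50*0/1, 7/50 + 3/50*1/5) = [7/50, 19/125) <- contains code 733/5000
  'b': [7/50 + 3/50*1/5, 7/50 + 3/50*2/5) = [19/125, 41/250)
  'a': [7/50 + 3/50*2/5, 7/50 + 3/50*7/10) = [41/250, 91/500)
  'c': [7/50 + 3/50*7/10, 7/50 + 3/50*1/1) = [91/500, 1/5)
  emit 'd', narrow to [7/50, 19/125)
Step 4: interval [7/50, 19/125), width = 19/125 - 7/50 = 3/250
  'd': [7/50 + 3/250*0/1, 7/50 + 3/250*1/5) = [7/50, 89/625)
  'b': [7/50 + 3/250*1/5, 7/50 + 3/250*2/5) = [89/625, 181/1250)
  'a': [7/50 + 3/250*2/5, 7/50 + 3/250*7/10) = [181/1250, 371/2500) <- contains code 733/5000
  'c': [7/50 + 3/250*7/10, 7/50 + 3/250*1/1) = [371/2500, 19/125)
  emit 'a', narrow to [181/1250, 371/2500)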